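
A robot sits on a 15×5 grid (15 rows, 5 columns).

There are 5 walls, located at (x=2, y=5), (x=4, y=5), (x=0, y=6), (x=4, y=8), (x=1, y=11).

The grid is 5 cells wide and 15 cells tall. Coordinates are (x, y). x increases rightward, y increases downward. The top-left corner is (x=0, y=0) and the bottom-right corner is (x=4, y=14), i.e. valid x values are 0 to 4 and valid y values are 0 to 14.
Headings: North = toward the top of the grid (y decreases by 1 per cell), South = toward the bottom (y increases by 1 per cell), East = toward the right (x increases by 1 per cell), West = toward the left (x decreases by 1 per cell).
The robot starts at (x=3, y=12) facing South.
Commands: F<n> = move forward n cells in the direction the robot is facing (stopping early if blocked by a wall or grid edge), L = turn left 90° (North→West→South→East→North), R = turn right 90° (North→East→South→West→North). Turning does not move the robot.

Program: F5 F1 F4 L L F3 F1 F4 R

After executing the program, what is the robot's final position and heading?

Answer: Final position: (x=3, y=6), facing East

Derivation:
Start: (x=3, y=12), facing South
  F5: move forward 2/5 (blocked), now at (x=3, y=14)
  F1: move forward 0/1 (blocked), now at (x=3, y=14)
  F4: move forward 0/4 (blocked), now at (x=3, y=14)
  L: turn left, now facing East
  L: turn left, now facing North
  F3: move forward 3, now at (x=3, y=11)
  F1: move forward 1, now at (x=3, y=10)
  F4: move forward 4, now at (x=3, y=6)
  R: turn right, now facing East
Final: (x=3, y=6), facing East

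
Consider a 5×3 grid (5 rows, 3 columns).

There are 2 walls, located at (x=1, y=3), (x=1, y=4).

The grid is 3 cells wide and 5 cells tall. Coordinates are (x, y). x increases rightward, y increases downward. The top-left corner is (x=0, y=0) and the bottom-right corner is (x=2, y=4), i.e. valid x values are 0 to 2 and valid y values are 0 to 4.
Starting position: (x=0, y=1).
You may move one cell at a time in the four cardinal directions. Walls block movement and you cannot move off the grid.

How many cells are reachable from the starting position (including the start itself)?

Answer: Reachable cells: 13

Derivation:
BFS flood-fill from (x=0, y=1):
  Distance 0: (x=0, y=1)
  Distance 1: (x=0, y=0), (x=1, y=1), (x=0, y=2)
  Distance 2: (x=1, y=0), (x=2, y=1), (x=1, y=2), (x=0, y=3)
  Distance 3: (x=2, y=0), (x=2, y=2), (x=0, y=4)
  Distance 4: (x=2, y=3)
  Distance 5: (x=2, y=4)
Total reachable: 13 (grid has 13 open cells total)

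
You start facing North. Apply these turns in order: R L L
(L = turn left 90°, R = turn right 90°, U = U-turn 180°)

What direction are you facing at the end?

Start: North
  R (right (90° clockwise)) -> East
  L (left (90° counter-clockwise)) -> North
  L (left (90° counter-clockwise)) -> West
Final: West

Answer: Final heading: West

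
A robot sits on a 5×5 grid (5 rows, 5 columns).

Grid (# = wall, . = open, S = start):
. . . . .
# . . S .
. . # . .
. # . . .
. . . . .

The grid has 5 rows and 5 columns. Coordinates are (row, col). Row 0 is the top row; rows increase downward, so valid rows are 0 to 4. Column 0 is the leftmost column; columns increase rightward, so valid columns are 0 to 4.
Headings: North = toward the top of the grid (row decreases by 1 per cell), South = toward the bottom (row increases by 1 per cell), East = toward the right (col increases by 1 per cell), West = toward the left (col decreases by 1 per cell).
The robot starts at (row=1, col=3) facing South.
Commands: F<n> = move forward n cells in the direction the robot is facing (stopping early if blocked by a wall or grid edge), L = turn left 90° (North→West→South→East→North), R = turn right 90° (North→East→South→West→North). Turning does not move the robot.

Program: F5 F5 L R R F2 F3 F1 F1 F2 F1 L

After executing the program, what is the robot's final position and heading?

Start: (row=1, col=3), facing South
  F5: move forward 3/5 (blocked), now at (row=4, col=3)
  F5: move forward 0/5 (blocked), now at (row=4, col=3)
  L: turn left, now facing East
  R: turn right, now facing South
  R: turn right, now facing West
  F2: move forward 2, now at (row=4, col=1)
  F3: move forward 1/3 (blocked), now at (row=4, col=0)
  F1: move forward 0/1 (blocked), now at (row=4, col=0)
  F1: move forward 0/1 (blocked), now at (row=4, col=0)
  F2: move forward 0/2 (blocked), now at (row=4, col=0)
  F1: move forward 0/1 (blocked), now at (row=4, col=0)
  L: turn left, now facing South
Final: (row=4, col=0), facing South

Answer: Final position: (row=4, col=0), facing South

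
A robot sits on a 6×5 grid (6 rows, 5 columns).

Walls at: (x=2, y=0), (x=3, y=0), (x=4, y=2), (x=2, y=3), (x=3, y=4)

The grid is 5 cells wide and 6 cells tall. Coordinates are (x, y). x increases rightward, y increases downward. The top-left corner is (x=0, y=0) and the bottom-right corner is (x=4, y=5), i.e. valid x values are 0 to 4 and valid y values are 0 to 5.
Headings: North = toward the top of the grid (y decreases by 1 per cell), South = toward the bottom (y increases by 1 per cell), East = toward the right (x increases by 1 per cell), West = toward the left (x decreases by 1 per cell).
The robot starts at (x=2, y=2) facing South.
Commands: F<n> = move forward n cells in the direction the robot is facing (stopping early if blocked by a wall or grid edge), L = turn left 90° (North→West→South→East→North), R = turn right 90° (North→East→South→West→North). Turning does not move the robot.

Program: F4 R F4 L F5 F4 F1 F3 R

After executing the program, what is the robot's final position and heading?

Answer: Final position: (x=0, y=5), facing West

Derivation:
Start: (x=2, y=2), facing South
  F4: move forward 0/4 (blocked), now at (x=2, y=2)
  R: turn right, now facing West
  F4: move forward 2/4 (blocked), now at (x=0, y=2)
  L: turn left, now facing South
  F5: move forward 3/5 (blocked), now at (x=0, y=5)
  F4: move forward 0/4 (blocked), now at (x=0, y=5)
  F1: move forward 0/1 (blocked), now at (x=0, y=5)
  F3: move forward 0/3 (blocked), now at (x=0, y=5)
  R: turn right, now facing West
Final: (x=0, y=5), facing West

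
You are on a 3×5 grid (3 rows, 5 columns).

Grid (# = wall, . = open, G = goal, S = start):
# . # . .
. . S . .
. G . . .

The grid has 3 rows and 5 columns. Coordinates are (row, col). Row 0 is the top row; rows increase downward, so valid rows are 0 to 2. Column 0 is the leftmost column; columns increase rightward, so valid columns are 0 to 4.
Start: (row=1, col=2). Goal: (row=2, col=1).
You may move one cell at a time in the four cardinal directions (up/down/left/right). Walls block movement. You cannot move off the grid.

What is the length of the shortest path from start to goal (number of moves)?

Answer: Shortest path length: 2

Derivation:
BFS from (row=1, col=2) until reaching (row=2, col=1):
  Distance 0: (row=1, col=2)
  Distance 1: (row=1, col=1), (row=1, col=3), (row=2, col=2)
  Distance 2: (row=0, col=1), (row=0, col=3), (row=1, col=0), (row=1, col=4), (row=2, col=1), (row=2, col=3)  <- goal reached here
One shortest path (2 moves): (row=1, col=2) -> (row=1, col=1) -> (row=2, col=1)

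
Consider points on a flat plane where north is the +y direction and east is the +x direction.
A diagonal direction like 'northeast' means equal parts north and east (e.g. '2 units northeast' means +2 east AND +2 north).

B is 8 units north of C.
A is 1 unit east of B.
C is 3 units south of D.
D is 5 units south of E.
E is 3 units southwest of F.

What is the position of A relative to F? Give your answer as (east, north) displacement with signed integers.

Answer: A is at (east=-2, north=-3) relative to F.

Derivation:
Place F at the origin (east=0, north=0).
  E is 3 units southwest of F: delta (east=-3, north=-3); E at (east=-3, north=-3).
  D is 5 units south of E: delta (east=+0, north=-5); D at (east=-3, north=-8).
  C is 3 units south of D: delta (east=+0, north=-3); C at (east=-3, north=-11).
  B is 8 units north of C: delta (east=+0, north=+8); B at (east=-3, north=-3).
  A is 1 unit east of B: delta (east=+1, north=+0); A at (east=-2, north=-3).
Therefore A relative to F: (east=-2, north=-3).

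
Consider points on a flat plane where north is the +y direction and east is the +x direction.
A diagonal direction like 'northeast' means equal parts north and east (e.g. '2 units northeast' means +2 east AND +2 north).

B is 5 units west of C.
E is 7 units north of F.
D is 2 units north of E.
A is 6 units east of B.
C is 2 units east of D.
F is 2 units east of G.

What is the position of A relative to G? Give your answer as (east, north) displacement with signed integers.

Place G at the origin (east=0, north=0).
  F is 2 units east of G: delta (east=+2, north=+0); F at (east=2, north=0).
  E is 7 units north of F: delta (east=+0, north=+7); E at (east=2, north=7).
  D is 2 units north of E: delta (east=+0, north=+2); D at (east=2, north=9).
  C is 2 units east of D: delta (east=+2, north=+0); C at (east=4, north=9).
  B is 5 units west of C: delta (east=-5, north=+0); B at (east=-1, north=9).
  A is 6 units east of B: delta (east=+6, north=+0); A at (east=5, north=9).
Therefore A relative to G: (east=5, north=9).

Answer: A is at (east=5, north=9) relative to G.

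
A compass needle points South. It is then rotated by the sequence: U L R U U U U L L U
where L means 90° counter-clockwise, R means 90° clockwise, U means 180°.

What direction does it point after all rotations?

Start: South
  U (U-turn (180°)) -> North
  L (left (90° counter-clockwise)) -> West
  R (right (90° clockwise)) -> North
  U (U-turn (180°)) -> South
  U (U-turn (180°)) -> North
  U (U-turn (180°)) -> South
  U (U-turn (180°)) -> North
  L (left (90° counter-clockwise)) -> West
  L (left (90° counter-clockwise)) -> South
  U (U-turn (180°)) -> North
Final: North

Answer: Final heading: North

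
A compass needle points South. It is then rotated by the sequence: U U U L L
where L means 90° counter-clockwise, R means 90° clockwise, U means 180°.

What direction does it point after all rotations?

Start: South
  U (U-turn (180°)) -> North
  U (U-turn (180°)) -> South
  U (U-turn (180°)) -> North
  L (left (90° counter-clockwise)) -> West
  L (left (90° counter-clockwise)) -> South
Final: South

Answer: Final heading: South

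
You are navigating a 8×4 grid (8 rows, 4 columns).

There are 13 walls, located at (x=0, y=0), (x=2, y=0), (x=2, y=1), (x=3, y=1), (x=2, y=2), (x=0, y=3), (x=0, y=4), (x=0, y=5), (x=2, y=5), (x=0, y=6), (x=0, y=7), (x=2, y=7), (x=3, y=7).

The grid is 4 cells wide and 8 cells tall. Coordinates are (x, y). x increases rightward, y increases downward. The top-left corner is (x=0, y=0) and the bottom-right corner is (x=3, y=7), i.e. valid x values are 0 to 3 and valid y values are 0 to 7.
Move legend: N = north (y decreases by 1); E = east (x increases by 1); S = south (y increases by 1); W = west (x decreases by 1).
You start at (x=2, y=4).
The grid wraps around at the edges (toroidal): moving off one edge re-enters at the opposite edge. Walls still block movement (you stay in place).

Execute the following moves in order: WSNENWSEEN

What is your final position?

Answer: Final position: (x=3, y=3)

Derivation:
Start: (x=2, y=4)
  W (west): (x=2, y=4) -> (x=1, y=4)
  S (south): (x=1, y=4) -> (x=1, y=5)
  N (north): (x=1, y=5) -> (x=1, y=4)
  E (east): (x=1, y=4) -> (x=2, y=4)
  N (north): (x=2, y=4) -> (x=2, y=3)
  W (west): (x=2, y=3) -> (x=1, y=3)
  S (south): (x=1, y=3) -> (x=1, y=4)
  E (east): (x=1, y=4) -> (x=2, y=4)
  E (east): (x=2, y=4) -> (x=3, y=4)
  N (north): (x=3, y=4) -> (x=3, y=3)
Final: (x=3, y=3)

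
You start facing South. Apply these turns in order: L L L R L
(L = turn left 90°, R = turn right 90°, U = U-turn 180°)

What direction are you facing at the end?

Answer: Final heading: West

Derivation:
Start: South
  L (left (90° counter-clockwise)) -> East
  L (left (90° counter-clockwise)) -> North
  L (left (90° counter-clockwise)) -> West
  R (right (90° clockwise)) -> North
  L (left (90° counter-clockwise)) -> West
Final: West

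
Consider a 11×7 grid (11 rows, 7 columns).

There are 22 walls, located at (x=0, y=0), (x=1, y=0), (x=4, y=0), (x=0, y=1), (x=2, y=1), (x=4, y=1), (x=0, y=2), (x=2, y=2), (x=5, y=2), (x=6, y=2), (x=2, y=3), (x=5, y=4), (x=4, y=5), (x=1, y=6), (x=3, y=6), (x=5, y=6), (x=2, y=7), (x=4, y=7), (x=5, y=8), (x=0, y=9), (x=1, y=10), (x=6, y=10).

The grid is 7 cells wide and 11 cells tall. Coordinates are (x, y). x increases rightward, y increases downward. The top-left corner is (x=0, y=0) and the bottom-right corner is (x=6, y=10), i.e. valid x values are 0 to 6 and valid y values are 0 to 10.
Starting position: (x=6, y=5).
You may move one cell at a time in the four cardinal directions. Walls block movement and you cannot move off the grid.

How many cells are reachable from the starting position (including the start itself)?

BFS flood-fill from (x=6, y=5):
  Distance 0: (x=6, y=5)
  Distance 1: (x=6, y=4), (x=5, y=5), (x=6, y=6)
  Distance 2: (x=6, y=3), (x=6, y=7)
  Distance 3: (x=5, y=3), (x=5, y=7), (x=6, y=8)
  Distance 4: (x=4, y=3), (x=6, y=9)
  Distance 5: (x=4, y=2), (x=3, y=3), (x=4, y=4), (x=5, y=9)
  Distance 6: (x=3, y=2), (x=3, y=4), (x=4, y=9), (x=5, y=10)
  Distance 7: (x=3, y=1), (x=2, y=4), (x=3, y=5), (x=4, y=8), (x=3, y=9), (x=4, y=10)
  Distance 8: (x=3, y=0), (x=1, y=4), (x=2, y=5), (x=3, y=8), (x=2, y=9), (x=3, y=10)
  Distance 9: (x=2, y=0), (x=1, y=3), (x=0, y=4), (x=1, y=5), (x=2, y=6), (x=3, y=7), (x=2, y=8), (x=1, y=9), (x=2, y=10)
  Distance 10: (x=1, y=2), (x=0, y=3), (x=0, y=5), (x=1, y=8)
  Distance 11: (x=1, y=1), (x=0, y=6), (x=1, y=7), (x=0, y=8)
  Distance 12: (x=0, y=7)
Total reachable: 49 (grid has 55 open cells total)

Answer: Reachable cells: 49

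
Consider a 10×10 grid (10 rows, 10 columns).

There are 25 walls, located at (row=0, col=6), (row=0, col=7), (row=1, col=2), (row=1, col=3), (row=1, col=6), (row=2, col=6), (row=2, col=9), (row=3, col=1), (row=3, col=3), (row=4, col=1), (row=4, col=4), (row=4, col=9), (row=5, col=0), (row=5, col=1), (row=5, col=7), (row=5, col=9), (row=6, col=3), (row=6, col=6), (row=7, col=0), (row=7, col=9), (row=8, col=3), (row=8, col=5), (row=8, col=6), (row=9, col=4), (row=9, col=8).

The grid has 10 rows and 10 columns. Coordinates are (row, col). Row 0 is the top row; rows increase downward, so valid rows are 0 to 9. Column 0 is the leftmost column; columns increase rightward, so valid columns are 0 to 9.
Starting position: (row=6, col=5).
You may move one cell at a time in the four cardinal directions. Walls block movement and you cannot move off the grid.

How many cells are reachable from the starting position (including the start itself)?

BFS flood-fill from (row=6, col=5):
  Distance 0: (row=6, col=5)
  Distance 1: (row=5, col=5), (row=6, col=4), (row=7, col=5)
  Distance 2: (row=4, col=5), (row=5, col=4), (row=5, col=6), (row=7, col=4), (row=7, col=6)
  Distance 3: (row=3, col=5), (row=4, col=6), (row=5, col=3), (row=7, col=3), (row=7, col=7), (row=8, col=4)
  Distance 4: (row=2, col=5), (row=3, col=4), (row=3, col=6), (row=4, col=3), (row=4, col=7), (row=5, col=2), (row=6, col=7), (row=7, col=2), (row=7, col=8), (row=8, col=7)
  Distance 5: (row=1, col=5), (row=2, col=4), (row=3, col=7), (row=4, col=2), (row=4, col=8), (row=6, col=2), (row=6, col=8), (row=7, col=1), (row=8, col=2), (row=8, col=8), (row=9, col=7)
  Distance 6: (row=0, col=5), (row=1, col=4), (row=2, col=3), (row=2, col=7), (row=3, col=2), (row=3, col=8), (row=5, col=8), (row=6, col=1), (row=6, col=9), (row=8, col=1), (row=8, col=9), (row=9, col=2), (row=9, col=6)
  Distance 7: (row=0, col=4), (row=1, col=7), (row=2, col=2), (row=2, col=8), (row=3, col=9), (row=6, col=0), (row=8, col=0), (row=9, col=1), (row=9, col=3), (row=9, col=5), (row=9, col=9)
  Distance 8: (row=0, col=3), (row=1, col=8), (row=2, col=1), (row=9, col=0)
  Distance 9: (row=0, col=2), (row=0, col=8), (row=1, col=1), (row=1, col=9), (row=2, col=0)
  Distance 10: (row=0, col=1), (row=0, col=9), (row=1, col=0), (row=3, col=0)
  Distance 11: (row=0, col=0), (row=4, col=0)
Total reachable: 75 (grid has 75 open cells total)

Answer: Reachable cells: 75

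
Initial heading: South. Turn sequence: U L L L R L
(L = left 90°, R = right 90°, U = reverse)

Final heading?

Start: South
  U (U-turn (180°)) -> North
  L (left (90° counter-clockwise)) -> West
  L (left (90° counter-clockwise)) -> South
  L (left (90° counter-clockwise)) -> East
  R (right (90° clockwise)) -> South
  L (left (90° counter-clockwise)) -> East
Final: East

Answer: Final heading: East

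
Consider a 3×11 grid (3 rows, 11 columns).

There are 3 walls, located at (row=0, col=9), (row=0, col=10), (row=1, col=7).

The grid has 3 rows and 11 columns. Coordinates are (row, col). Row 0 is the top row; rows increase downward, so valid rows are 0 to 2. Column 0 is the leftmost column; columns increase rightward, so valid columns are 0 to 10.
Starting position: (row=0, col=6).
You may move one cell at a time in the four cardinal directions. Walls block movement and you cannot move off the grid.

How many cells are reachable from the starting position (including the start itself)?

BFS flood-fill from (row=0, col=6):
  Distance 0: (row=0, col=6)
  Distance 1: (row=0, col=5), (row=0, col=7), (row=1, col=6)
  Distance 2: (row=0, col=4), (row=0, col=8), (row=1, col=5), (row=2, col=6)
  Distance 3: (row=0, col=3), (row=1, col=4), (row=1, col=8), (row=2, col=5), (row=2, col=7)
  Distance 4: (row=0, col=2), (row=1, col=3), (row=1, col=9), (row=2, col=4), (row=2, col=8)
  Distance 5: (row=0, col=1), (row=1, col=2), (row=1, col=10), (row=2, col=3), (row=2, col=9)
  Distance 6: (row=0, col=0), (row=1, col=1), (row=2, col=2), (row=2, col=10)
  Distance 7: (row=1, col=0), (row=2, col=1)
  Distance 8: (row=2, col=0)
Total reachable: 30 (grid has 30 open cells total)

Answer: Reachable cells: 30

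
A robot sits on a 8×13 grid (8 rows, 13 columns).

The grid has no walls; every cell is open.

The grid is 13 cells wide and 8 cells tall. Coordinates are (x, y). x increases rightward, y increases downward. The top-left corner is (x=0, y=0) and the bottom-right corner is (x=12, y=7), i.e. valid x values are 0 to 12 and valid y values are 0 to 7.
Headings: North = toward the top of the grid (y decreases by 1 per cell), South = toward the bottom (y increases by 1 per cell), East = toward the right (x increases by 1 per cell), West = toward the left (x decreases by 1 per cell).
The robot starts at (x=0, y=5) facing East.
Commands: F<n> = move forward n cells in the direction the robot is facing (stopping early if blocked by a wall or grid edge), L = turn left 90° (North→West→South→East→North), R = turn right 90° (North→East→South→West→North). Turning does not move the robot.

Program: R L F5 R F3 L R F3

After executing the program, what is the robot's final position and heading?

Start: (x=0, y=5), facing East
  R: turn right, now facing South
  L: turn left, now facing East
  F5: move forward 5, now at (x=5, y=5)
  R: turn right, now facing South
  F3: move forward 2/3 (blocked), now at (x=5, y=7)
  L: turn left, now facing East
  R: turn right, now facing South
  F3: move forward 0/3 (blocked), now at (x=5, y=7)
Final: (x=5, y=7), facing South

Answer: Final position: (x=5, y=7), facing South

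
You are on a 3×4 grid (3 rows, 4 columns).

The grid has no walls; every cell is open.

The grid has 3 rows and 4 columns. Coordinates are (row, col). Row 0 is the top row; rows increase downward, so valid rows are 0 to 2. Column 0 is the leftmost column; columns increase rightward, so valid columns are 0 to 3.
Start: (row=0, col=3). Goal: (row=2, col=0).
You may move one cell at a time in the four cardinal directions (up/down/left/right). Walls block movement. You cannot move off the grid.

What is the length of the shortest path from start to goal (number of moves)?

Answer: Shortest path length: 5

Derivation:
BFS from (row=0, col=3) until reaching (row=2, col=0):
  Distance 0: (row=0, col=3)
  Distance 1: (row=0, col=2), (row=1, col=3)
  Distance 2: (row=0, col=1), (row=1, col=2), (row=2, col=3)
  Distance 3: (row=0, col=0), (row=1, col=1), (row=2, col=2)
  Distance 4: (row=1, col=0), (row=2, col=1)
  Distance 5: (row=2, col=0)  <- goal reached here
One shortest path (5 moves): (row=0, col=3) -> (row=0, col=2) -> (row=0, col=1) -> (row=0, col=0) -> (row=1, col=0) -> (row=2, col=0)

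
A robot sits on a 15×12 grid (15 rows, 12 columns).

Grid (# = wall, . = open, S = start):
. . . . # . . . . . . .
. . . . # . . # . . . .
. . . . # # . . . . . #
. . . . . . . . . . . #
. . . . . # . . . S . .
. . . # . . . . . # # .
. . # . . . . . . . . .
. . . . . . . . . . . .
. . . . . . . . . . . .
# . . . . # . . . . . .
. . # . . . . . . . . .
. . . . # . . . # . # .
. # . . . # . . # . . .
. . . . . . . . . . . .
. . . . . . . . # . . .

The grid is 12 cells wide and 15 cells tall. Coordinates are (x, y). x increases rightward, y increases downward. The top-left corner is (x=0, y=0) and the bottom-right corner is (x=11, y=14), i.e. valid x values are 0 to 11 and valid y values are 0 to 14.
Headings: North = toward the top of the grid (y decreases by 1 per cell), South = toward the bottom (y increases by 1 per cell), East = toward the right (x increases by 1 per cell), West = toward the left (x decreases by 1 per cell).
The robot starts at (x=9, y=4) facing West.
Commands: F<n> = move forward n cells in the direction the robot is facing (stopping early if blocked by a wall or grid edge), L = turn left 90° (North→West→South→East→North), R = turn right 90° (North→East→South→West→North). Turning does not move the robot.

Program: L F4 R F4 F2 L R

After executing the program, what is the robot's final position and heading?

Start: (x=9, y=4), facing West
  L: turn left, now facing South
  F4: move forward 0/4 (blocked), now at (x=9, y=4)
  R: turn right, now facing West
  F4: move forward 3/4 (blocked), now at (x=6, y=4)
  F2: move forward 0/2 (blocked), now at (x=6, y=4)
  L: turn left, now facing South
  R: turn right, now facing West
Final: (x=6, y=4), facing West

Answer: Final position: (x=6, y=4), facing West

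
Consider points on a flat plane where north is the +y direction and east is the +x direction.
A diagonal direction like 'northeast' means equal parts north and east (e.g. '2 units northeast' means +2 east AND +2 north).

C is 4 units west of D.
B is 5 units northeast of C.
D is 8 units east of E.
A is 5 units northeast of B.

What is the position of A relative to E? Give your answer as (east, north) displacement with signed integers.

Answer: A is at (east=14, north=10) relative to E.

Derivation:
Place E at the origin (east=0, north=0).
  D is 8 units east of E: delta (east=+8, north=+0); D at (east=8, north=0).
  C is 4 units west of D: delta (east=-4, north=+0); C at (east=4, north=0).
  B is 5 units northeast of C: delta (east=+5, north=+5); B at (east=9, north=5).
  A is 5 units northeast of B: delta (east=+5, north=+5); A at (east=14, north=10).
Therefore A relative to E: (east=14, north=10).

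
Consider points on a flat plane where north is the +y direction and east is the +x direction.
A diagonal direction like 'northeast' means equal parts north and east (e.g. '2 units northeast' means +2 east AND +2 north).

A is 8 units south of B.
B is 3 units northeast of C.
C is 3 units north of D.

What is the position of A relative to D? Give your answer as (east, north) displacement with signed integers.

Answer: A is at (east=3, north=-2) relative to D.

Derivation:
Place D at the origin (east=0, north=0).
  C is 3 units north of D: delta (east=+0, north=+3); C at (east=0, north=3).
  B is 3 units northeast of C: delta (east=+3, north=+3); B at (east=3, north=6).
  A is 8 units south of B: delta (east=+0, north=-8); A at (east=3, north=-2).
Therefore A relative to D: (east=3, north=-2).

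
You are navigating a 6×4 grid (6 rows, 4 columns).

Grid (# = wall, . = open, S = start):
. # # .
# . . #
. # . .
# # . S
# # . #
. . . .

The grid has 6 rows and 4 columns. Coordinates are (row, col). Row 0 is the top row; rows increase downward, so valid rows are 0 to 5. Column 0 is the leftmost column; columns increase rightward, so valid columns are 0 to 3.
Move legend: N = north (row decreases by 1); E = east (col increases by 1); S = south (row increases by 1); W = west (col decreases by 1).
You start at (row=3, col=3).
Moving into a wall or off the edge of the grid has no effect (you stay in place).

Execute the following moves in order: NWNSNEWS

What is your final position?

Answer: Final position: (row=1, col=1)

Derivation:
Start: (row=3, col=3)
  N (north): (row=3, col=3) -> (row=2, col=3)
  W (west): (row=2, col=3) -> (row=2, col=2)
  N (north): (row=2, col=2) -> (row=1, col=2)
  S (south): (row=1, col=2) -> (row=2, col=2)
  N (north): (row=2, col=2) -> (row=1, col=2)
  E (east): blocked, stay at (row=1, col=2)
  W (west): (row=1, col=2) -> (row=1, col=1)
  S (south): blocked, stay at (row=1, col=1)
Final: (row=1, col=1)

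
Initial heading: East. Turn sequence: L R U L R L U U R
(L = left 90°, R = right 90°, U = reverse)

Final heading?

Start: East
  L (left (90° counter-clockwise)) -> North
  R (right (90° clockwise)) -> East
  U (U-turn (180°)) -> West
  L (left (90° counter-clockwise)) -> South
  R (right (90° clockwise)) -> West
  L (left (90° counter-clockwise)) -> South
  U (U-turn (180°)) -> North
  U (U-turn (180°)) -> South
  R (right (90° clockwise)) -> West
Final: West

Answer: Final heading: West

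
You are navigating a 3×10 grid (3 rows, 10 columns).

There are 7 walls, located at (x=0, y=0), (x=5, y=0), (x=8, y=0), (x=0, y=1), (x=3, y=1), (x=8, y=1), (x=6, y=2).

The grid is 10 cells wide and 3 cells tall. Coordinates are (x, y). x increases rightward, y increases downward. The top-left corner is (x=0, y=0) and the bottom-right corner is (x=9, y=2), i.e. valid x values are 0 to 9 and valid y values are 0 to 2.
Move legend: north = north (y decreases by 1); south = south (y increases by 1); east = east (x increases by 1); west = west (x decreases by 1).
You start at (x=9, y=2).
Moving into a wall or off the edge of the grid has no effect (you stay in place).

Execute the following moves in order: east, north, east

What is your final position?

Answer: Final position: (x=9, y=1)

Derivation:
Start: (x=9, y=2)
  east (east): blocked, stay at (x=9, y=2)
  north (north): (x=9, y=2) -> (x=9, y=1)
  east (east): blocked, stay at (x=9, y=1)
Final: (x=9, y=1)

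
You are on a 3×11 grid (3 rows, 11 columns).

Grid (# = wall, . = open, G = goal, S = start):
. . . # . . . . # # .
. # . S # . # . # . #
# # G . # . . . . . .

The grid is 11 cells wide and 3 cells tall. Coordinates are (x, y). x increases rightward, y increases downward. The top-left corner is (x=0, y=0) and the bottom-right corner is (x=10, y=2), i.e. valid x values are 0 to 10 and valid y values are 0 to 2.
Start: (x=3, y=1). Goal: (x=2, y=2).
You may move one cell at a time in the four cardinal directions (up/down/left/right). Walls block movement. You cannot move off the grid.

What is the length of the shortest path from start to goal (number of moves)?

Answer: Shortest path length: 2

Derivation:
BFS from (x=3, y=1) until reaching (x=2, y=2):
  Distance 0: (x=3, y=1)
  Distance 1: (x=2, y=1), (x=3, y=2)
  Distance 2: (x=2, y=0), (x=2, y=2)  <- goal reached here
One shortest path (2 moves): (x=3, y=1) -> (x=2, y=1) -> (x=2, y=2)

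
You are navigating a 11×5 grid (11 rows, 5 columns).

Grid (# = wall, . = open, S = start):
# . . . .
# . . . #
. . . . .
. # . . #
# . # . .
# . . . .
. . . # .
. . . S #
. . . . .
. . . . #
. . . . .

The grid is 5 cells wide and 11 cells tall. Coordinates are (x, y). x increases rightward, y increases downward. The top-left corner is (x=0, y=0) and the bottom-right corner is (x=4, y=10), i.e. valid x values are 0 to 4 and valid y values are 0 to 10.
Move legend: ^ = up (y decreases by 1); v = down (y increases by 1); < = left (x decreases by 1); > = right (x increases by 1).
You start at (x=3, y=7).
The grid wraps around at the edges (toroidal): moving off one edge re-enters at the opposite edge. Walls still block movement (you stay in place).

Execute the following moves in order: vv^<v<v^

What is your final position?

Start: (x=3, y=7)
  v (down): (x=3, y=7) -> (x=3, y=8)
  v (down): (x=3, y=8) -> (x=3, y=9)
  ^ (up): (x=3, y=9) -> (x=3, y=8)
  < (left): (x=3, y=8) -> (x=2, y=8)
  v (down): (x=2, y=8) -> (x=2, y=9)
  < (left): (x=2, y=9) -> (x=1, y=9)
  v (down): (x=1, y=9) -> (x=1, y=10)
  ^ (up): (x=1, y=10) -> (x=1, y=9)
Final: (x=1, y=9)

Answer: Final position: (x=1, y=9)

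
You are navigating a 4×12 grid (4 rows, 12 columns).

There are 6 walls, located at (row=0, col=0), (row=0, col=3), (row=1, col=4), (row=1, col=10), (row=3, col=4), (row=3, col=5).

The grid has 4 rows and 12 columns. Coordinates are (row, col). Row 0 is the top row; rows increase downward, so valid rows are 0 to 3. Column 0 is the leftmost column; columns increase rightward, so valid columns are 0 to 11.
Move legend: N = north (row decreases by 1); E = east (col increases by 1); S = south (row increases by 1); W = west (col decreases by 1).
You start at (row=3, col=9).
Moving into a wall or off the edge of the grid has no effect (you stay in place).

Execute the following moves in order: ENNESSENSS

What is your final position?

Answer: Final position: (row=3, col=11)

Derivation:
Start: (row=3, col=9)
  E (east): (row=3, col=9) -> (row=3, col=10)
  N (north): (row=3, col=10) -> (row=2, col=10)
  N (north): blocked, stay at (row=2, col=10)
  E (east): (row=2, col=10) -> (row=2, col=11)
  S (south): (row=2, col=11) -> (row=3, col=11)
  S (south): blocked, stay at (row=3, col=11)
  E (east): blocked, stay at (row=3, col=11)
  N (north): (row=3, col=11) -> (row=2, col=11)
  S (south): (row=2, col=11) -> (row=3, col=11)
  S (south): blocked, stay at (row=3, col=11)
Final: (row=3, col=11)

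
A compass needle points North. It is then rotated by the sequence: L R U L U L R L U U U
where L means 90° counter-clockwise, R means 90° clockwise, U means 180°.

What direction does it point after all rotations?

Start: North
  L (left (90° counter-clockwise)) -> West
  R (right (90° clockwise)) -> North
  U (U-turn (180°)) -> South
  L (left (90° counter-clockwise)) -> East
  U (U-turn (180°)) -> West
  L (left (90° counter-clockwise)) -> South
  R (right (90° clockwise)) -> West
  L (left (90° counter-clockwise)) -> South
  U (U-turn (180°)) -> North
  U (U-turn (180°)) -> South
  U (U-turn (180°)) -> North
Final: North

Answer: Final heading: North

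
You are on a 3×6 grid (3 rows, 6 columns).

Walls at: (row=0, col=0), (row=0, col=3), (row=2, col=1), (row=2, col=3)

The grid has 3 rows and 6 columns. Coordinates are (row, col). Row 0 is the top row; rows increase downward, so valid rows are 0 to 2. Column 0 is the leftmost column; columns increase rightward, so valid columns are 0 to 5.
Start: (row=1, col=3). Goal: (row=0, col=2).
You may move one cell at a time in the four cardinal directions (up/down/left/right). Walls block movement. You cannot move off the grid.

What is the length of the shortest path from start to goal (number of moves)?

BFS from (row=1, col=3) until reaching (row=0, col=2):
  Distance 0: (row=1, col=3)
  Distance 1: (row=1, col=2), (row=1, col=4)
  Distance 2: (row=0, col=2), (row=0, col=4), (row=1, col=1), (row=1, col=5), (row=2, col=2), (row=2, col=4)  <- goal reached here
One shortest path (2 moves): (row=1, col=3) -> (row=1, col=2) -> (row=0, col=2)

Answer: Shortest path length: 2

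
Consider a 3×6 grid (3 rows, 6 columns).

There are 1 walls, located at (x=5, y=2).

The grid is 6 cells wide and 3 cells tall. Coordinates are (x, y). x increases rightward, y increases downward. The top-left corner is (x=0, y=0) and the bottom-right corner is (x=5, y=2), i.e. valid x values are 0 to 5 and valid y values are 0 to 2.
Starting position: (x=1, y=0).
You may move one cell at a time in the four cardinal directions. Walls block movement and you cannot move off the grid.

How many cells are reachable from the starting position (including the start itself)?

Answer: Reachable cells: 17

Derivation:
BFS flood-fill from (x=1, y=0):
  Distance 0: (x=1, y=0)
  Distance 1: (x=0, y=0), (x=2, y=0), (x=1, y=1)
  Distance 2: (x=3, y=0), (x=0, y=1), (x=2, y=1), (x=1, y=2)
  Distance 3: (x=4, y=0), (x=3, y=1), (x=0, y=2), (x=2, y=2)
  Distance 4: (x=5, y=0), (x=4, y=1), (x=3, y=2)
  Distance 5: (x=5, y=1), (x=4, y=2)
Total reachable: 17 (grid has 17 open cells total)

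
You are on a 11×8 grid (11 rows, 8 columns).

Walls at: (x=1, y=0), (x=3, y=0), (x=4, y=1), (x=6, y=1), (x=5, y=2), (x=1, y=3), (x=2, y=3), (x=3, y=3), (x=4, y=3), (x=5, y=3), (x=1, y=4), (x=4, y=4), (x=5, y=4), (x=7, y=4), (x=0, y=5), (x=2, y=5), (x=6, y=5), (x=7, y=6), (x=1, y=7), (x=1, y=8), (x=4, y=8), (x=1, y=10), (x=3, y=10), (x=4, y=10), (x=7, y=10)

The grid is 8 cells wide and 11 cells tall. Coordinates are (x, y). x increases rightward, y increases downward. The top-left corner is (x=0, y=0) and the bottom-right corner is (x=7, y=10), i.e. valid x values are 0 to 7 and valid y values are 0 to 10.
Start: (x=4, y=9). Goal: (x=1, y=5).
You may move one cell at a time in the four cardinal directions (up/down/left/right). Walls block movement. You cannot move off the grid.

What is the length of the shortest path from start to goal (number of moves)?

BFS from (x=4, y=9) until reaching (x=1, y=5):
  Distance 0: (x=4, y=9)
  Distance 1: (x=3, y=9), (x=5, y=9)
  Distance 2: (x=3, y=8), (x=5, y=8), (x=2, y=9), (x=6, y=9), (x=5, y=10)
  Distance 3: (x=3, y=7), (x=5, y=7), (x=2, y=8), (x=6, y=8), (x=1, y=9), (x=7, y=9), (x=2, y=10), (x=6, y=10)
  Distance 4: (x=3, y=6), (x=5, y=6), (x=2, y=7), (x=4, y=7), (x=6, y=7), (x=7, y=8), (x=0, y=9)
  Distance 5: (x=3, y=5), (x=5, y=5), (x=2, y=6), (x=4, y=6), (x=6, y=6), (x=7, y=7), (x=0, y=8), (x=0, y=10)
  Distance 6: (x=3, y=4), (x=4, y=5), (x=1, y=6), (x=0, y=7)
  Distance 7: (x=2, y=4), (x=1, y=5), (x=0, y=6)  <- goal reached here
One shortest path (7 moves): (x=4, y=9) -> (x=3, y=9) -> (x=2, y=9) -> (x=2, y=8) -> (x=2, y=7) -> (x=2, y=6) -> (x=1, y=6) -> (x=1, y=5)

Answer: Shortest path length: 7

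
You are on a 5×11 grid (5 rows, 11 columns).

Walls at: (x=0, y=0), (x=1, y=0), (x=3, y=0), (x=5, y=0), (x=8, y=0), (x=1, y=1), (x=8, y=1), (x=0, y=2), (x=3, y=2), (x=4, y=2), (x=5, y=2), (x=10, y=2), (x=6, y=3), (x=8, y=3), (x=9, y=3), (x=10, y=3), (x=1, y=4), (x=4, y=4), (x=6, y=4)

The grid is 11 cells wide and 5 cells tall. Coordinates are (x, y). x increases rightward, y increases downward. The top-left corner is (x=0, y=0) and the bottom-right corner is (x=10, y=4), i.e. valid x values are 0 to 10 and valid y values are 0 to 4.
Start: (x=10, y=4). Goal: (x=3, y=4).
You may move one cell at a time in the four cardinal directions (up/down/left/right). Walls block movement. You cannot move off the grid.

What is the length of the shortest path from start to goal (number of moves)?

Answer: Shortest path length: 15

Derivation:
BFS from (x=10, y=4) until reaching (x=3, y=4):
  Distance 0: (x=10, y=4)
  Distance 1: (x=9, y=4)
  Distance 2: (x=8, y=4)
  Distance 3: (x=7, y=4)
  Distance 4: (x=7, y=3)
  Distance 5: (x=7, y=2)
  Distance 6: (x=7, y=1), (x=6, y=2), (x=8, y=2)
  Distance 7: (x=7, y=0), (x=6, y=1), (x=9, y=2)
  Distance 8: (x=6, y=0), (x=5, y=1), (x=9, y=1)
  Distance 9: (x=9, y=0), (x=4, y=1), (x=10, y=1)
  Distance 10: (x=4, y=0), (x=10, y=0), (x=3, y=1)
  Distance 11: (x=2, y=1)
  Distance 12: (x=2, y=0), (x=2, y=2)
  Distance 13: (x=1, y=2), (x=2, y=3)
  Distance 14: (x=1, y=3), (x=3, y=3), (x=2, y=4)
  Distance 15: (x=0, y=3), (x=4, y=3), (x=3, y=4)  <- goal reached here
One shortest path (15 moves): (x=10, y=4) -> (x=9, y=4) -> (x=8, y=4) -> (x=7, y=4) -> (x=7, y=3) -> (x=7, y=2) -> (x=6, y=2) -> (x=6, y=1) -> (x=5, y=1) -> (x=4, y=1) -> (x=3, y=1) -> (x=2, y=1) -> (x=2, y=2) -> (x=2, y=3) -> (x=3, y=3) -> (x=3, y=4)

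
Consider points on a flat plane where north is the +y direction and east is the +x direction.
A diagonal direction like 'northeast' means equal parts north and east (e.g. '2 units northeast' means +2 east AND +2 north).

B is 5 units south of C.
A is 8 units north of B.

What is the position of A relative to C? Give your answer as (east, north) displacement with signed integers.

Place C at the origin (east=0, north=0).
  B is 5 units south of C: delta (east=+0, north=-5); B at (east=0, north=-5).
  A is 8 units north of B: delta (east=+0, north=+8); A at (east=0, north=3).
Therefore A relative to C: (east=0, north=3).

Answer: A is at (east=0, north=3) relative to C.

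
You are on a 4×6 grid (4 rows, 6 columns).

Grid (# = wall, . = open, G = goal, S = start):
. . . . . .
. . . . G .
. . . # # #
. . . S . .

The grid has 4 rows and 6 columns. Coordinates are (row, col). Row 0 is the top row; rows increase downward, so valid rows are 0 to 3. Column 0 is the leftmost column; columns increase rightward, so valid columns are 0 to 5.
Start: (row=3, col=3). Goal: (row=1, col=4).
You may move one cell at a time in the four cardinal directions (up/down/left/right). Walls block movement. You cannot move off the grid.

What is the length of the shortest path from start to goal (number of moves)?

Answer: Shortest path length: 5

Derivation:
BFS from (row=3, col=3) until reaching (row=1, col=4):
  Distance 0: (row=3, col=3)
  Distance 1: (row=3, col=2), (row=3, col=4)
  Distance 2: (row=2, col=2), (row=3, col=1), (row=3, col=5)
  Distance 3: (row=1, col=2), (row=2, col=1), (row=3, col=0)
  Distance 4: (row=0, col=2), (row=1, col=1), (row=1, col=3), (row=2, col=0)
  Distance 5: (row=0, col=1), (row=0, col=3), (row=1, col=0), (row=1, col=4)  <- goal reached here
One shortest path (5 moves): (row=3, col=3) -> (row=3, col=2) -> (row=2, col=2) -> (row=1, col=2) -> (row=1, col=3) -> (row=1, col=4)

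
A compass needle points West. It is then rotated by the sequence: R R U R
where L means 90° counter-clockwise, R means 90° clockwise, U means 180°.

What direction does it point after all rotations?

Start: West
  R (right (90° clockwise)) -> North
  R (right (90° clockwise)) -> East
  U (U-turn (180°)) -> West
  R (right (90° clockwise)) -> North
Final: North

Answer: Final heading: North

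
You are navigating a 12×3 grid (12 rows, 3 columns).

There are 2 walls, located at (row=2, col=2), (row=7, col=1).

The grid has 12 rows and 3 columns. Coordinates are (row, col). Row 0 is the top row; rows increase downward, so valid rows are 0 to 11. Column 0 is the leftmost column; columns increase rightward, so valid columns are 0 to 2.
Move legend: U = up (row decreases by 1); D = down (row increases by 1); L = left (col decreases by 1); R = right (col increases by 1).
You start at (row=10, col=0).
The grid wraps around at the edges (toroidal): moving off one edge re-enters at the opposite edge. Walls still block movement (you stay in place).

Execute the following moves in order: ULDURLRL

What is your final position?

Answer: Final position: (row=9, col=2)

Derivation:
Start: (row=10, col=0)
  U (up): (row=10, col=0) -> (row=9, col=0)
  L (left): (row=9, col=0) -> (row=9, col=2)
  D (down): (row=9, col=2) -> (row=10, col=2)
  U (up): (row=10, col=2) -> (row=9, col=2)
  R (right): (row=9, col=2) -> (row=9, col=0)
  L (left): (row=9, col=0) -> (row=9, col=2)
  R (right): (row=9, col=2) -> (row=9, col=0)
  L (left): (row=9, col=0) -> (row=9, col=2)
Final: (row=9, col=2)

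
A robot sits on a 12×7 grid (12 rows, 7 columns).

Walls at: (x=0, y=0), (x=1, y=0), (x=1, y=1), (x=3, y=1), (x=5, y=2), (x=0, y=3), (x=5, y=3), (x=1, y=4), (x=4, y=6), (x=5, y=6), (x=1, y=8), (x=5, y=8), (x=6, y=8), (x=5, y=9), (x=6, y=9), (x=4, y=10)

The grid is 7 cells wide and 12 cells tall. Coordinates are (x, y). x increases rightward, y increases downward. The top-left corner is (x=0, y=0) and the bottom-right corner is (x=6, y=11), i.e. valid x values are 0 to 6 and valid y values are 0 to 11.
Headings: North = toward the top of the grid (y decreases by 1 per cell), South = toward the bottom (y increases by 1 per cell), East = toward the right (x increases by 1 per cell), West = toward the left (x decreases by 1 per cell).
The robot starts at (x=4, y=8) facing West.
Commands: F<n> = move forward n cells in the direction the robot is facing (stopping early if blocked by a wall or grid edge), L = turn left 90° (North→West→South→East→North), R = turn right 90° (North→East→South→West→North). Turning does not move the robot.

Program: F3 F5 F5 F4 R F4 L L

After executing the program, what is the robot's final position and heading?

Start: (x=4, y=8), facing West
  F3: move forward 2/3 (blocked), now at (x=2, y=8)
  F5: move forward 0/5 (blocked), now at (x=2, y=8)
  F5: move forward 0/5 (blocked), now at (x=2, y=8)
  F4: move forward 0/4 (blocked), now at (x=2, y=8)
  R: turn right, now facing North
  F4: move forward 4, now at (x=2, y=4)
  L: turn left, now facing West
  L: turn left, now facing South
Final: (x=2, y=4), facing South

Answer: Final position: (x=2, y=4), facing South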